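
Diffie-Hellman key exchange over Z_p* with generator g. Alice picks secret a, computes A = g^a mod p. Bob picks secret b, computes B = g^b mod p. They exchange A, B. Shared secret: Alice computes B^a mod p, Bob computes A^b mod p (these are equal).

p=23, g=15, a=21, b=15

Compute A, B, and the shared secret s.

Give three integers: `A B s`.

A = 15^21 mod 23  (bits of 21 = 10101)
  bit 0 = 1: r = r^2 * 15 mod 23 = 1^2 * 15 = 1*15 = 15
  bit 1 = 0: r = r^2 mod 23 = 15^2 = 18
  bit 2 = 1: r = r^2 * 15 mod 23 = 18^2 * 15 = 2*15 = 7
  bit 3 = 0: r = r^2 mod 23 = 7^2 = 3
  bit 4 = 1: r = r^2 * 15 mod 23 = 3^2 * 15 = 9*15 = 20
  -> A = 20
B = 15^15 mod 23  (bits of 15 = 1111)
  bit 0 = 1: r = r^2 * 15 mod 23 = 1^2 * 15 = 1*15 = 15
  bit 1 = 1: r = r^2 * 15 mod 23 = 15^2 * 15 = 18*15 = 17
  bit 2 = 1: r = r^2 * 15 mod 23 = 17^2 * 15 = 13*15 = 11
  bit 3 = 1: r = r^2 * 15 mod 23 = 11^2 * 15 = 6*15 = 21
  -> B = 21
s = B^a = 21^21 mod 23  (bits of 21 = 10101)
  bit 0 = 1: r = r^2 * 21 mod 23 = 1^2 * 21 = 1*21 = 21
  bit 1 = 0: r = r^2 mod 23 = 21^2 = 4
  bit 2 = 1: r = r^2 * 21 mod 23 = 4^2 * 21 = 16*21 = 14
  bit 3 = 0: r = r^2 mod 23 = 14^2 = 12
  bit 4 = 1: r = r^2 * 21 mod 23 = 12^2 * 21 = 6*21 = 11
  -> s = B^a = 11

Answer: 20 21 11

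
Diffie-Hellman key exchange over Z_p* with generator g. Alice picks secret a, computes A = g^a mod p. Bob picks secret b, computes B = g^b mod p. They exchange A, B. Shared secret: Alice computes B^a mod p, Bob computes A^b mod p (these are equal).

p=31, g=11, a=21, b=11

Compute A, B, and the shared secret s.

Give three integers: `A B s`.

A = 11^21 mod 31  (bits of 21 = 10101)
  bit 0 = 1: r = r^2 * 11 mod 31 = 1^2 * 11 = 1*11 = 11
  bit 1 = 0: r = r^2 mod 31 = 11^2 = 28
  bit 2 = 1: r = r^2 * 11 mod 31 = 28^2 * 11 = 9*11 = 6
  bit 3 = 0: r = r^2 mod 31 = 6^2 = 5
  bit 4 = 1: r = r^2 * 11 mod 31 = 5^2 * 11 = 25*11 = 27
  -> A = 27
B = 11^11 mod 31  (bits of 11 = 1011)
  bit 0 = 1: r = r^2 * 11 mod 31 = 1^2 * 11 = 1*11 = 11
  bit 1 = 0: r = r^2 mod 31 = 11^2 = 28
  bit 2 = 1: r = r^2 * 11 mod 31 = 28^2 * 11 = 9*11 = 6
  bit 3 = 1: r = r^2 * 11 mod 31 = 6^2 * 11 = 5*11 = 24
  -> B = 24
s = B^a = 24^21 mod 31  (bits of 21 = 10101)
  bit 0 = 1: r = r^2 * 24 mod 31 = 1^2 * 24 = 1*24 = 24
  bit 1 = 0: r = r^2 mod 31 = 24^2 = 18
  bit 2 = 1: r = r^2 * 24 mod 31 = 18^2 * 24 = 14*24 = 26
  bit 3 = 0: r = r^2 mod 31 = 26^2 = 25
  bit 4 = 1: r = r^2 * 24 mod 31 = 25^2 * 24 = 5*24 = 27
  -> s = B^a = 27

Answer: 27 24 27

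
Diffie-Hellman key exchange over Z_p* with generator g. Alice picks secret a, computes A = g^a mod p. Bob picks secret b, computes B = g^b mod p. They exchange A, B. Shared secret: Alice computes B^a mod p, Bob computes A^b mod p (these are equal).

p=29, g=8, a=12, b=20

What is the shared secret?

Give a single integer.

Answer: 23

Derivation:
A = 8^12 mod 29  (bits of 12 = 1100)
  bit 0 = 1: r = r^2 * 8 mod 29 = 1^2 * 8 = 1*8 = 8
  bit 1 = 1: r = r^2 * 8 mod 29 = 8^2 * 8 = 6*8 = 19
  bit 2 = 0: r = r^2 mod 29 = 19^2 = 13
  bit 3 = 0: r = r^2 mod 29 = 13^2 = 24
  -> A = 24
B = 8^20 mod 29  (bits of 20 = 10100)
  bit 0 = 1: r = r^2 * 8 mod 29 = 1^2 * 8 = 1*8 = 8
  bit 1 = 0: r = r^2 mod 29 = 8^2 = 6
  bit 2 = 1: r = r^2 * 8 mod 29 = 6^2 * 8 = 7*8 = 27
  bit 3 = 0: r = r^2 mod 29 = 27^2 = 4
  bit 4 = 0: r = r^2 mod 29 = 4^2 = 16
  -> B = 16
s = B^a = 16^12 mod 29  (bits of 12 = 1100)
  bit 0 = 1: r = r^2 * 16 mod 29 = 1^2 * 16 = 1*16 = 16
  bit 1 = 1: r = r^2 * 16 mod 29 = 16^2 * 16 = 24*16 = 7
  bit 2 = 0: r = r^2 mod 29 = 7^2 = 20
  bit 3 = 0: r = r^2 mod 29 = 20^2 = 23
  -> s = B^a = 23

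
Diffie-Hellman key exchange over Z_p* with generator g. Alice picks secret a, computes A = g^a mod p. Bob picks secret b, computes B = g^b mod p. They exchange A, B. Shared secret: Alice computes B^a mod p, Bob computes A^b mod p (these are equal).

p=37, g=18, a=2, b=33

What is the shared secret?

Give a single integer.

A = 18^2 mod 37  (bits of 2 = 10)
  bit 0 = 1: r = r^2 * 18 mod 37 = 1^2 * 18 = 1*18 = 18
  bit 1 = 0: r = r^2 mod 37 = 18^2 = 28
  -> A = 28
B = 18^33 mod 37  (bits of 33 = 100001)
  bit 0 = 1: r = r^2 * 18 mod 37 = 1^2 * 18 = 1*18 = 18
  bit 1 = 0: r = r^2 mod 37 = 18^2 = 28
  bit 2 = 0: r = r^2 mod 37 = 28^2 = 7
  bit 3 = 0: r = r^2 mod 37 = 7^2 = 12
  bit 4 = 0: r = r^2 mod 37 = 12^2 = 33
  bit 5 = 1: r = r^2 * 18 mod 37 = 33^2 * 18 = 16*18 = 29
  -> B = 29
s = B^a = 29^2 mod 37  (bits of 2 = 10)
  bit 0 = 1: r = r^2 * 29 mod 37 = 1^2 * 29 = 1*29 = 29
  bit 1 = 0: r = r^2 mod 37 = 29^2 = 27
  -> s = B^a = 27

Answer: 27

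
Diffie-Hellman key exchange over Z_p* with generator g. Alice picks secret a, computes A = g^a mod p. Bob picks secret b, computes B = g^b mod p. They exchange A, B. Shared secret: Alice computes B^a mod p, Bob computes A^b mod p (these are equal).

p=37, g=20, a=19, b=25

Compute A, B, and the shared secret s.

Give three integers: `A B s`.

A = 20^19 mod 37  (bits of 19 = 10011)
  bit 0 = 1: r = r^2 * 20 mod 37 = 1^2 * 20 = 1*20 = 20
  bit 1 = 0: r = r^2 mod 37 = 20^2 = 30
  bit 2 = 0: r = r^2 mod 37 = 30^2 = 12
  bit 3 = 1: r = r^2 * 20 mod 37 = 12^2 * 20 = 33*20 = 31
  bit 4 = 1: r = r^2 * 20 mod 37 = 31^2 * 20 = 36*20 = 17
  -> A = 17
B = 20^25 mod 37  (bits of 25 = 11001)
  bit 0 = 1: r = r^2 * 20 mod 37 = 1^2 * 20 = 1*20 = 20
  bit 1 = 1: r = r^2 * 20 mod 37 = 20^2 * 20 = 30*20 = 8
  bit 2 = 0: r = r^2 mod 37 = 8^2 = 27
  bit 3 = 0: r = r^2 mod 37 = 27^2 = 26
  bit 4 = 1: r = r^2 * 20 mod 37 = 26^2 * 20 = 10*20 = 15
  -> B = 15
s = B^a = 15^19 mod 37  (bits of 19 = 10011)
  bit 0 = 1: r = r^2 * 15 mod 37 = 1^2 * 15 = 1*15 = 15
  bit 1 = 0: r = r^2 mod 37 = 15^2 = 3
  bit 2 = 0: r = r^2 mod 37 = 3^2 = 9
  bit 3 = 1: r = r^2 * 15 mod 37 = 9^2 * 15 = 7*15 = 31
  bit 4 = 1: r = r^2 * 15 mod 37 = 31^2 * 15 = 36*15 = 22
  -> s = B^a = 22

Answer: 17 15 22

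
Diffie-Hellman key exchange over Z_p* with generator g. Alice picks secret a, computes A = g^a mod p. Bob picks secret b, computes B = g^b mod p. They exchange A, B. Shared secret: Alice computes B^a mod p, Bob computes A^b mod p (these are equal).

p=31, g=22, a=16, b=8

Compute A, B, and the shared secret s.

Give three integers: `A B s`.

Answer: 9 28 28

Derivation:
A = 22^16 mod 31  (bits of 16 = 10000)
  bit 0 = 1: r = r^2 * 22 mod 31 = 1^2 * 22 = 1*22 = 22
  bit 1 = 0: r = r^2 mod 31 = 22^2 = 19
  bit 2 = 0: r = r^2 mod 31 = 19^2 = 20
  bit 3 = 0: r = r^2 mod 31 = 20^2 = 28
  bit 4 = 0: r = r^2 mod 31 = 28^2 = 9
  -> A = 9
B = 22^8 mod 31  (bits of 8 = 1000)
  bit 0 = 1: r = r^2 * 22 mod 31 = 1^2 * 22 = 1*22 = 22
  bit 1 = 0: r = r^2 mod 31 = 22^2 = 19
  bit 2 = 0: r = r^2 mod 31 = 19^2 = 20
  bit 3 = 0: r = r^2 mod 31 = 20^2 = 28
  -> B = 28
s = B^a = 28^16 mod 31  (bits of 16 = 10000)
  bit 0 = 1: r = r^2 * 28 mod 31 = 1^2 * 28 = 1*28 = 28
  bit 1 = 0: r = r^2 mod 31 = 28^2 = 9
  bit 2 = 0: r = r^2 mod 31 = 9^2 = 19
  bit 3 = 0: r = r^2 mod 31 = 19^2 = 20
  bit 4 = 0: r = r^2 mod 31 = 20^2 = 28
  -> s = B^a = 28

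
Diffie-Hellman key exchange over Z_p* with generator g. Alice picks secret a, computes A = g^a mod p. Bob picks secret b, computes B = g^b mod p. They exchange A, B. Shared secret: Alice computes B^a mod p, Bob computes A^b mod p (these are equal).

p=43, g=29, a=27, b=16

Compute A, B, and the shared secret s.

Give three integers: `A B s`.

Answer: 22 15 11

Derivation:
A = 29^27 mod 43  (bits of 27 = 11011)
  bit 0 = 1: r = r^2 * 29 mod 43 = 1^2 * 29 = 1*29 = 29
  bit 1 = 1: r = r^2 * 29 mod 43 = 29^2 * 29 = 24*29 = 8
  bit 2 = 0: r = r^2 mod 43 = 8^2 = 21
  bit 3 = 1: r = r^2 * 29 mod 43 = 21^2 * 29 = 11*29 = 18
  bit 4 = 1: r = r^2 * 29 mod 43 = 18^2 * 29 = 23*29 = 22
  -> A = 22
B = 29^16 mod 43  (bits of 16 = 10000)
  bit 0 = 1: r = r^2 * 29 mod 43 = 1^2 * 29 = 1*29 = 29
  bit 1 = 0: r = r^2 mod 43 = 29^2 = 24
  bit 2 = 0: r = r^2 mod 43 = 24^2 = 17
  bit 3 = 0: r = r^2 mod 43 = 17^2 = 31
  bit 4 = 0: r = r^2 mod 43 = 31^2 = 15
  -> B = 15
s = B^a = 15^27 mod 43  (bits of 27 = 11011)
  bit 0 = 1: r = r^2 * 15 mod 43 = 1^2 * 15 = 1*15 = 15
  bit 1 = 1: r = r^2 * 15 mod 43 = 15^2 * 15 = 10*15 = 21
  bit 2 = 0: r = r^2 mod 43 = 21^2 = 11
  bit 3 = 1: r = r^2 * 15 mod 43 = 11^2 * 15 = 35*15 = 9
  bit 4 = 1: r = r^2 * 15 mod 43 = 9^2 * 15 = 38*15 = 11
  -> s = B^a = 11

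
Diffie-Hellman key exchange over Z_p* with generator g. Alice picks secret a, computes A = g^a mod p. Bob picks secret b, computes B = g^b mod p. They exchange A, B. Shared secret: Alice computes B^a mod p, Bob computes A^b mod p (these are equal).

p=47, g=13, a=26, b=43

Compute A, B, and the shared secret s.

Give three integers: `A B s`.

Answer: 12 43 17

Derivation:
A = 13^26 mod 47  (bits of 26 = 11010)
  bit 0 = 1: r = r^2 * 13 mod 47 = 1^2 * 13 = 1*13 = 13
  bit 1 = 1: r = r^2 * 13 mod 47 = 13^2 * 13 = 28*13 = 35
  bit 2 = 0: r = r^2 mod 47 = 35^2 = 3
  bit 3 = 1: r = r^2 * 13 mod 47 = 3^2 * 13 = 9*13 = 23
  bit 4 = 0: r = r^2 mod 47 = 23^2 = 12
  -> A = 12
B = 13^43 mod 47  (bits of 43 = 101011)
  bit 0 = 1: r = r^2 * 13 mod 47 = 1^2 * 13 = 1*13 = 13
  bit 1 = 0: r = r^2 mod 47 = 13^2 = 28
  bit 2 = 1: r = r^2 * 13 mod 47 = 28^2 * 13 = 32*13 = 40
  bit 3 = 0: r = r^2 mod 47 = 40^2 = 2
  bit 4 = 1: r = r^2 * 13 mod 47 = 2^2 * 13 = 4*13 = 5
  bit 5 = 1: r = r^2 * 13 mod 47 = 5^2 * 13 = 25*13 = 43
  -> B = 43
s = B^a = 43^26 mod 47  (bits of 26 = 11010)
  bit 0 = 1: r = r^2 * 43 mod 47 = 1^2 * 43 = 1*43 = 43
  bit 1 = 1: r = r^2 * 43 mod 47 = 43^2 * 43 = 16*43 = 30
  bit 2 = 0: r = r^2 mod 47 = 30^2 = 7
  bit 3 = 1: r = r^2 * 43 mod 47 = 7^2 * 43 = 2*43 = 39
  bit 4 = 0: r = r^2 mod 47 = 39^2 = 17
  -> s = B^a = 17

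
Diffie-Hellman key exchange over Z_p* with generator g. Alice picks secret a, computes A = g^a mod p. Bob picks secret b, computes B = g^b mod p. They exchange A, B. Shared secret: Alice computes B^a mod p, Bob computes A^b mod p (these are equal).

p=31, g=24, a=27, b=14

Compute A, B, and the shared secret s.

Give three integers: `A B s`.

Answer: 15 9 2

Derivation:
A = 24^27 mod 31  (bits of 27 = 11011)
  bit 0 = 1: r = r^2 * 24 mod 31 = 1^2 * 24 = 1*24 = 24
  bit 1 = 1: r = r^2 * 24 mod 31 = 24^2 * 24 = 18*24 = 29
  bit 2 = 0: r = r^2 mod 31 = 29^2 = 4
  bit 3 = 1: r = r^2 * 24 mod 31 = 4^2 * 24 = 16*24 = 12
  bit 4 = 1: r = r^2 * 24 mod 31 = 12^2 * 24 = 20*24 = 15
  -> A = 15
B = 24^14 mod 31  (bits of 14 = 1110)
  bit 0 = 1: r = r^2 * 24 mod 31 = 1^2 * 24 = 1*24 = 24
  bit 1 = 1: r = r^2 * 24 mod 31 = 24^2 * 24 = 18*24 = 29
  bit 2 = 1: r = r^2 * 24 mod 31 = 29^2 * 24 = 4*24 = 3
  bit 3 = 0: r = r^2 mod 31 = 3^2 = 9
  -> B = 9
s = B^a = 9^27 mod 31  (bits of 27 = 11011)
  bit 0 = 1: r = r^2 * 9 mod 31 = 1^2 * 9 = 1*9 = 9
  bit 1 = 1: r = r^2 * 9 mod 31 = 9^2 * 9 = 19*9 = 16
  bit 2 = 0: r = r^2 mod 31 = 16^2 = 8
  bit 3 = 1: r = r^2 * 9 mod 31 = 8^2 * 9 = 2*9 = 18
  bit 4 = 1: r = r^2 * 9 mod 31 = 18^2 * 9 = 14*9 = 2
  -> s = B^a = 2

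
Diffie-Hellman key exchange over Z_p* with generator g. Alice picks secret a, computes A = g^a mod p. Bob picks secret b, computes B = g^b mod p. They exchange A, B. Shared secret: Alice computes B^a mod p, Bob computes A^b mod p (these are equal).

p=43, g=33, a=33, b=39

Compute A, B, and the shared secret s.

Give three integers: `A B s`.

A = 33^33 mod 43  (bits of 33 = 100001)
  bit 0 = 1: r = r^2 * 33 mod 43 = 1^2 * 33 = 1*33 = 33
  bit 1 = 0: r = r^2 mod 43 = 33^2 = 14
  bit 2 = 0: r = r^2 mod 43 = 14^2 = 24
  bit 3 = 0: r = r^2 mod 43 = 24^2 = 17
  bit 4 = 0: r = r^2 mod 43 = 17^2 = 31
  bit 5 = 1: r = r^2 * 33 mod 43 = 31^2 * 33 = 15*33 = 22
  -> A = 22
B = 33^39 mod 43  (bits of 39 = 100111)
  bit 0 = 1: r = r^2 * 33 mod 43 = 1^2 * 33 = 1*33 = 33
  bit 1 = 0: r = r^2 mod 43 = 33^2 = 14
  bit 2 = 0: r = r^2 mod 43 = 14^2 = 24
  bit 3 = 1: r = r^2 * 33 mod 43 = 24^2 * 33 = 17*33 = 2
  bit 4 = 1: r = r^2 * 33 mod 43 = 2^2 * 33 = 4*33 = 3
  bit 5 = 1: r = r^2 * 33 mod 43 = 3^2 * 33 = 9*33 = 39
  -> B = 39
s = B^a = 39^33 mod 43  (bits of 33 = 100001)
  bit 0 = 1: r = r^2 * 39 mod 43 = 1^2 * 39 = 1*39 = 39
  bit 1 = 0: r = r^2 mod 43 = 39^2 = 16
  bit 2 = 0: r = r^2 mod 43 = 16^2 = 41
  bit 3 = 0: r = r^2 mod 43 = 41^2 = 4
  bit 4 = 0: r = r^2 mod 43 = 4^2 = 16
  bit 5 = 1: r = r^2 * 39 mod 43 = 16^2 * 39 = 41*39 = 8
  -> s = B^a = 8

Answer: 22 39 8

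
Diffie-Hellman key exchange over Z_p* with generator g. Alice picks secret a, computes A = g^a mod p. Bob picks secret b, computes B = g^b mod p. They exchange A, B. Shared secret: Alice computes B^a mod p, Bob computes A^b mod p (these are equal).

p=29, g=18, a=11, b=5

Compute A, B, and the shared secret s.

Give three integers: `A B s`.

A = 18^11 mod 29  (bits of 11 = 1011)
  bit 0 = 1: r = r^2 * 18 mod 29 = 1^2 * 18 = 1*18 = 18
  bit 1 = 0: r = r^2 mod 29 = 18^2 = 5
  bit 2 = 1: r = r^2 * 18 mod 29 = 5^2 * 18 = 25*18 = 15
  bit 3 = 1: r = r^2 * 18 mod 29 = 15^2 * 18 = 22*18 = 19
  -> A = 19
B = 18^5 mod 29  (bits of 5 = 101)
  bit 0 = 1: r = r^2 * 18 mod 29 = 1^2 * 18 = 1*18 = 18
  bit 1 = 0: r = r^2 mod 29 = 18^2 = 5
  bit 2 = 1: r = r^2 * 18 mod 29 = 5^2 * 18 = 25*18 = 15
  -> B = 15
s = B^a = 15^11 mod 29  (bits of 11 = 1011)
  bit 0 = 1: r = r^2 * 15 mod 29 = 1^2 * 15 = 1*15 = 15
  bit 1 = 0: r = r^2 mod 29 = 15^2 = 22
  bit 2 = 1: r = r^2 * 15 mod 29 = 22^2 * 15 = 20*15 = 10
  bit 3 = 1: r = r^2 * 15 mod 29 = 10^2 * 15 = 13*15 = 21
  -> s = B^a = 21

Answer: 19 15 21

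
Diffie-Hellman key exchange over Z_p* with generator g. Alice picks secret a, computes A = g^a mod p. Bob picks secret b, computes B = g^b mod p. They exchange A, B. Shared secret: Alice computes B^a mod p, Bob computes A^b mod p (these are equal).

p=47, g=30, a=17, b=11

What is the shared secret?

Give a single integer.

A = 30^17 mod 47  (bits of 17 = 10001)
  bit 0 = 1: r = r^2 * 30 mod 47 = 1^2 * 30 = 1*30 = 30
  bit 1 = 0: r = r^2 mod 47 = 30^2 = 7
  bit 2 = 0: r = r^2 mod 47 = 7^2 = 2
  bit 3 = 0: r = r^2 mod 47 = 2^2 = 4
  bit 4 = 1: r = r^2 * 30 mod 47 = 4^2 * 30 = 16*30 = 10
  -> A = 10
B = 30^11 mod 47  (bits of 11 = 1011)
  bit 0 = 1: r = r^2 * 30 mod 47 = 1^2 * 30 = 1*30 = 30
  bit 1 = 0: r = r^2 mod 47 = 30^2 = 7
  bit 2 = 1: r = r^2 * 30 mod 47 = 7^2 * 30 = 2*30 = 13
  bit 3 = 1: r = r^2 * 30 mod 47 = 13^2 * 30 = 28*30 = 41
  -> B = 41
s = B^a = 41^17 mod 47  (bits of 17 = 10001)
  bit 0 = 1: r = r^2 * 41 mod 47 = 1^2 * 41 = 1*41 = 41
  bit 1 = 0: r = r^2 mod 47 = 41^2 = 36
  bit 2 = 0: r = r^2 mod 47 = 36^2 = 27
  bit 3 = 0: r = r^2 mod 47 = 27^2 = 24
  bit 4 = 1: r = r^2 * 41 mod 47 = 24^2 * 41 = 12*41 = 22
  -> s = B^a = 22

Answer: 22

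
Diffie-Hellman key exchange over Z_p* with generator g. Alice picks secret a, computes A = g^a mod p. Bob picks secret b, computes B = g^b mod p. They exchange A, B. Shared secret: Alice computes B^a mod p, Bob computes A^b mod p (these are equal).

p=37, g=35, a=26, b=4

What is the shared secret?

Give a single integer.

Answer: 7

Derivation:
A = 35^26 mod 37  (bits of 26 = 11010)
  bit 0 = 1: r = r^2 * 35 mod 37 = 1^2 * 35 = 1*35 = 35
  bit 1 = 1: r = r^2 * 35 mod 37 = 35^2 * 35 = 4*35 = 29
  bit 2 = 0: r = r^2 mod 37 = 29^2 = 27
  bit 3 = 1: r = r^2 * 35 mod 37 = 27^2 * 35 = 26*35 = 22
  bit 4 = 0: r = r^2 mod 37 = 22^2 = 3
  -> A = 3
B = 35^4 mod 37  (bits of 4 = 100)
  bit 0 = 1: r = r^2 * 35 mod 37 = 1^2 * 35 = 1*35 = 35
  bit 1 = 0: r = r^2 mod 37 = 35^2 = 4
  bit 2 = 0: r = r^2 mod 37 = 4^2 = 16
  -> B = 16
s = B^a = 16^26 mod 37  (bits of 26 = 11010)
  bit 0 = 1: r = r^2 * 16 mod 37 = 1^2 * 16 = 1*16 = 16
  bit 1 = 1: r = r^2 * 16 mod 37 = 16^2 * 16 = 34*16 = 26
  bit 2 = 0: r = r^2 mod 37 = 26^2 = 10
  bit 3 = 1: r = r^2 * 16 mod 37 = 10^2 * 16 = 26*16 = 9
  bit 4 = 0: r = r^2 mod 37 = 9^2 = 7
  -> s = B^a = 7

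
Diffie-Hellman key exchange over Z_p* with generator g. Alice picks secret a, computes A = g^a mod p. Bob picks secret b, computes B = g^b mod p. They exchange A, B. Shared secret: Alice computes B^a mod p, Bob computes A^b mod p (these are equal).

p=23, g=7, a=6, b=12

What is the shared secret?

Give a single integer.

A = 7^6 mod 23  (bits of 6 = 110)
  bit 0 = 1: r = r^2 * 7 mod 23 = 1^2 * 7 = 1*7 = 7
  bit 1 = 1: r = r^2 * 7 mod 23 = 7^2 * 7 = 3*7 = 21
  bit 2 = 0: r = r^2 mod 23 = 21^2 = 4
  -> A = 4
B = 7^12 mod 23  (bits of 12 = 1100)
  bit 0 = 1: r = r^2 * 7 mod 23 = 1^2 * 7 = 1*7 = 7
  bit 1 = 1: r = r^2 * 7 mod 23 = 7^2 * 7 = 3*7 = 21
  bit 2 = 0: r = r^2 mod 23 = 21^2 = 4
  bit 3 = 0: r = r^2 mod 23 = 4^2 = 16
  -> B = 16
s = B^a = 16^6 mod 23  (bits of 6 = 110)
  bit 0 = 1: r = r^2 * 16 mod 23 = 1^2 * 16 = 1*16 = 16
  bit 1 = 1: r = r^2 * 16 mod 23 = 16^2 * 16 = 3*16 = 2
  bit 2 = 0: r = r^2 mod 23 = 2^2 = 4
  -> s = B^a = 4

Answer: 4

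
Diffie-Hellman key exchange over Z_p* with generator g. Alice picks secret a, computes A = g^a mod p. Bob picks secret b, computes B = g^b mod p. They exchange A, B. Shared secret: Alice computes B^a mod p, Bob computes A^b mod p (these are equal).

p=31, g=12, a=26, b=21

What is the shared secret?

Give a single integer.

A = 12^26 mod 31  (bits of 26 = 11010)
  bit 0 = 1: r = r^2 * 12 mod 31 = 1^2 * 12 = 1*12 = 12
  bit 1 = 1: r = r^2 * 12 mod 31 = 12^2 * 12 = 20*12 = 23
  bit 2 = 0: r = r^2 mod 31 = 23^2 = 2
  bit 3 = 1: r = r^2 * 12 mod 31 = 2^2 * 12 = 4*12 = 17
  bit 4 = 0: r = r^2 mod 31 = 17^2 = 10
  -> A = 10
B = 12^21 mod 31  (bits of 21 = 10101)
  bit 0 = 1: r = r^2 * 12 mod 31 = 1^2 * 12 = 1*12 = 12
  bit 1 = 0: r = r^2 mod 31 = 12^2 = 20
  bit 2 = 1: r = r^2 * 12 mod 31 = 20^2 * 12 = 28*12 = 26
  bit 3 = 0: r = r^2 mod 31 = 26^2 = 25
  bit 4 = 1: r = r^2 * 12 mod 31 = 25^2 * 12 = 5*12 = 29
  -> B = 29
s = B^a = 29^26 mod 31  (bits of 26 = 11010)
  bit 0 = 1: r = r^2 * 29 mod 31 = 1^2 * 29 = 1*29 = 29
  bit 1 = 1: r = r^2 * 29 mod 31 = 29^2 * 29 = 4*29 = 23
  bit 2 = 0: r = r^2 mod 31 = 23^2 = 2
  bit 3 = 1: r = r^2 * 29 mod 31 = 2^2 * 29 = 4*29 = 23
  bit 4 = 0: r = r^2 mod 31 = 23^2 = 2
  -> s = B^a = 2

Answer: 2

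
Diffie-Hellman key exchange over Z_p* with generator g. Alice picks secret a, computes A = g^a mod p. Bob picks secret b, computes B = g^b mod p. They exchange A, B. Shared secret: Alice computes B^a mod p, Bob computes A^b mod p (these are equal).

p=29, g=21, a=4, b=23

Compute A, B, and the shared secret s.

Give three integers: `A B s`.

Answer: 7 15 20

Derivation:
A = 21^4 mod 29  (bits of 4 = 100)
  bit 0 = 1: r = r^2 * 21 mod 29 = 1^2 * 21 = 1*21 = 21
  bit 1 = 0: r = r^2 mod 29 = 21^2 = 6
  bit 2 = 0: r = r^2 mod 29 = 6^2 = 7
  -> A = 7
B = 21^23 mod 29  (bits of 23 = 10111)
  bit 0 = 1: r = r^2 * 21 mod 29 = 1^2 * 21 = 1*21 = 21
  bit 1 = 0: r = r^2 mod 29 = 21^2 = 6
  bit 2 = 1: r = r^2 * 21 mod 29 = 6^2 * 21 = 7*21 = 2
  bit 3 = 1: r = r^2 * 21 mod 29 = 2^2 * 21 = 4*21 = 26
  bit 4 = 1: r = r^2 * 21 mod 29 = 26^2 * 21 = 9*21 = 15
  -> B = 15
s = B^a = 15^4 mod 29  (bits of 4 = 100)
  bit 0 = 1: r = r^2 * 15 mod 29 = 1^2 * 15 = 1*15 = 15
  bit 1 = 0: r = r^2 mod 29 = 15^2 = 22
  bit 2 = 0: r = r^2 mod 29 = 22^2 = 20
  -> s = B^a = 20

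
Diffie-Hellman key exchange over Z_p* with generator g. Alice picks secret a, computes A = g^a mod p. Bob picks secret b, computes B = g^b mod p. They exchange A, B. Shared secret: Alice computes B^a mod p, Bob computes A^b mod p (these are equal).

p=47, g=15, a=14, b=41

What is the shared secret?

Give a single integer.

Answer: 25

Derivation:
A = 15^14 mod 47  (bits of 14 = 1110)
  bit 0 = 1: r = r^2 * 15 mod 47 = 1^2 * 15 = 1*15 = 15
  bit 1 = 1: r = r^2 * 15 mod 47 = 15^2 * 15 = 37*15 = 38
  bit 2 = 1: r = r^2 * 15 mod 47 = 38^2 * 15 = 34*15 = 40
  bit 3 = 0: r = r^2 mod 47 = 40^2 = 2
  -> A = 2
B = 15^41 mod 47  (bits of 41 = 101001)
  bit 0 = 1: r = r^2 * 15 mod 47 = 1^2 * 15 = 1*15 = 15
  bit 1 = 0: r = r^2 mod 47 = 15^2 = 37
  bit 2 = 1: r = r^2 * 15 mod 47 = 37^2 * 15 = 6*15 = 43
  bit 3 = 0: r = r^2 mod 47 = 43^2 = 16
  bit 4 = 0: r = r^2 mod 47 = 16^2 = 21
  bit 5 = 1: r = r^2 * 15 mod 47 = 21^2 * 15 = 18*15 = 35
  -> B = 35
s = B^a = 35^14 mod 47  (bits of 14 = 1110)
  bit 0 = 1: r = r^2 * 35 mod 47 = 1^2 * 35 = 1*35 = 35
  bit 1 = 1: r = r^2 * 35 mod 47 = 35^2 * 35 = 3*35 = 11
  bit 2 = 1: r = r^2 * 35 mod 47 = 11^2 * 35 = 27*35 = 5
  bit 3 = 0: r = r^2 mod 47 = 5^2 = 25
  -> s = B^a = 25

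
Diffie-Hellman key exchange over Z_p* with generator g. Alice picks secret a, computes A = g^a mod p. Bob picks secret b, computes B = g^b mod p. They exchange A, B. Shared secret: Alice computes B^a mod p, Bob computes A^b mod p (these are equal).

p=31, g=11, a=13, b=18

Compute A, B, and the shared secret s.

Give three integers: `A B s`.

A = 11^13 mod 31  (bits of 13 = 1101)
  bit 0 = 1: r = r^2 * 11 mod 31 = 1^2 * 11 = 1*11 = 11
  bit 1 = 1: r = r^2 * 11 mod 31 = 11^2 * 11 = 28*11 = 29
  bit 2 = 0: r = r^2 mod 31 = 29^2 = 4
  bit 3 = 1: r = r^2 * 11 mod 31 = 4^2 * 11 = 16*11 = 21
  -> A = 21
B = 11^18 mod 31  (bits of 18 = 10010)
  bit 0 = 1: r = r^2 * 11 mod 31 = 1^2 * 11 = 1*11 = 11
  bit 1 = 0: r = r^2 mod 31 = 11^2 = 28
  bit 2 = 0: r = r^2 mod 31 = 28^2 = 9
  bit 3 = 1: r = r^2 * 11 mod 31 = 9^2 * 11 = 19*11 = 23
  bit 4 = 0: r = r^2 mod 31 = 23^2 = 2
  -> B = 2
s = B^a = 2^13 mod 31  (bits of 13 = 1101)
  bit 0 = 1: r = r^2 * 2 mod 31 = 1^2 * 2 = 1*2 = 2
  bit 1 = 1: r = r^2 * 2 mod 31 = 2^2 * 2 = 4*2 = 8
  bit 2 = 0: r = r^2 mod 31 = 8^2 = 2
  bit 3 = 1: r = r^2 * 2 mod 31 = 2^2 * 2 = 4*2 = 8
  -> s = B^a = 8

Answer: 21 2 8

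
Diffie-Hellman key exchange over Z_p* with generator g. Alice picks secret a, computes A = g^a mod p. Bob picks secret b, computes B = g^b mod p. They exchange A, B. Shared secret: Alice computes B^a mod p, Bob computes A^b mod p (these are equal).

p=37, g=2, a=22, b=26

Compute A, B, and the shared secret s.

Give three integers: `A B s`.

Answer: 21 3 7

Derivation:
A = 2^22 mod 37  (bits of 22 = 10110)
  bit 0 = 1: r = r^2 * 2 mod 37 = 1^2 * 2 = 1*2 = 2
  bit 1 = 0: r = r^2 mod 37 = 2^2 = 4
  bit 2 = 1: r = r^2 * 2 mod 37 = 4^2 * 2 = 16*2 = 32
  bit 3 = 1: r = r^2 * 2 mod 37 = 32^2 * 2 = 25*2 = 13
  bit 4 = 0: r = r^2 mod 37 = 13^2 = 21
  -> A = 21
B = 2^26 mod 37  (bits of 26 = 11010)
  bit 0 = 1: r = r^2 * 2 mod 37 = 1^2 * 2 = 1*2 = 2
  bit 1 = 1: r = r^2 * 2 mod 37 = 2^2 * 2 = 4*2 = 8
  bit 2 = 0: r = r^2 mod 37 = 8^2 = 27
  bit 3 = 1: r = r^2 * 2 mod 37 = 27^2 * 2 = 26*2 = 15
  bit 4 = 0: r = r^2 mod 37 = 15^2 = 3
  -> B = 3
s = B^a = 3^22 mod 37  (bits of 22 = 10110)
  bit 0 = 1: r = r^2 * 3 mod 37 = 1^2 * 3 = 1*3 = 3
  bit 1 = 0: r = r^2 mod 37 = 3^2 = 9
  bit 2 = 1: r = r^2 * 3 mod 37 = 9^2 * 3 = 7*3 = 21
  bit 3 = 1: r = r^2 * 3 mod 37 = 21^2 * 3 = 34*3 = 28
  bit 4 = 0: r = r^2 mod 37 = 28^2 = 7
  -> s = B^a = 7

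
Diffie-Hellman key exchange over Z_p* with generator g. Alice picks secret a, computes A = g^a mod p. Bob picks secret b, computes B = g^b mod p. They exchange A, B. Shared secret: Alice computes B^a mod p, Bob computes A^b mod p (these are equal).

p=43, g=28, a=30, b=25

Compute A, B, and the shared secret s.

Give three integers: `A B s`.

A = 28^30 mod 43  (bits of 30 = 11110)
  bit 0 = 1: r = r^2 * 28 mod 43 = 1^2 * 28 = 1*28 = 28
  bit 1 = 1: r = r^2 * 28 mod 43 = 28^2 * 28 = 10*28 = 22
  bit 2 = 1: r = r^2 * 28 mod 43 = 22^2 * 28 = 11*28 = 7
  bit 3 = 1: r = r^2 * 28 mod 43 = 7^2 * 28 = 6*28 = 39
  bit 4 = 0: r = r^2 mod 43 = 39^2 = 16
  -> A = 16
B = 28^25 mod 43  (bits of 25 = 11001)
  bit 0 = 1: r = r^2 * 28 mod 43 = 1^2 * 28 = 1*28 = 28
  bit 1 = 1: r = r^2 * 28 mod 43 = 28^2 * 28 = 10*28 = 22
  bit 2 = 0: r = r^2 mod 43 = 22^2 = 11
  bit 3 = 0: r = r^2 mod 43 = 11^2 = 35
  bit 4 = 1: r = r^2 * 28 mod 43 = 35^2 * 28 = 21*28 = 29
  -> B = 29
s = B^a = 29^30 mod 43  (bits of 30 = 11110)
  bit 0 = 1: r = r^2 * 29 mod 43 = 1^2 * 29 = 1*29 = 29
  bit 1 = 1: r = r^2 * 29 mod 43 = 29^2 * 29 = 24*29 = 8
  bit 2 = 1: r = r^2 * 29 mod 43 = 8^2 * 29 = 21*29 = 7
  bit 3 = 1: r = r^2 * 29 mod 43 = 7^2 * 29 = 6*29 = 2
  bit 4 = 0: r = r^2 mod 43 = 2^2 = 4
  -> s = B^a = 4

Answer: 16 29 4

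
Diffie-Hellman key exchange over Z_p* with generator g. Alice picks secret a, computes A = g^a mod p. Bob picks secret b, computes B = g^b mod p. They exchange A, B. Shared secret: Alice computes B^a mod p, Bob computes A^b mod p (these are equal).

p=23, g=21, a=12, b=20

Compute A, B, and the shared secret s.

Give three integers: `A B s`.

A = 21^12 mod 23  (bits of 12 = 1100)
  bit 0 = 1: r = r^2 * 21 mod 23 = 1^2 * 21 = 1*21 = 21
  bit 1 = 1: r = r^2 * 21 mod 23 = 21^2 * 21 = 4*21 = 15
  bit 2 = 0: r = r^2 mod 23 = 15^2 = 18
  bit 3 = 0: r = r^2 mod 23 = 18^2 = 2
  -> A = 2
B = 21^20 mod 23  (bits of 20 = 10100)
  bit 0 = 1: r = r^2 * 21 mod 23 = 1^2 * 21 = 1*21 = 21
  bit 1 = 0: r = r^2 mod 23 = 21^2 = 4
  bit 2 = 1: r = r^2 * 21 mod 23 = 4^2 * 21 = 16*21 = 14
  bit 3 = 0: r = r^2 mod 23 = 14^2 = 12
  bit 4 = 0: r = r^2 mod 23 = 12^2 = 6
  -> B = 6
s = B^a = 6^12 mod 23  (bits of 12 = 1100)
  bit 0 = 1: r = r^2 * 6 mod 23 = 1^2 * 6 = 1*6 = 6
  bit 1 = 1: r = r^2 * 6 mod 23 = 6^2 * 6 = 13*6 = 9
  bit 2 = 0: r = r^2 mod 23 = 9^2 = 12
  bit 3 = 0: r = r^2 mod 23 = 12^2 = 6
  -> s = B^a = 6

Answer: 2 6 6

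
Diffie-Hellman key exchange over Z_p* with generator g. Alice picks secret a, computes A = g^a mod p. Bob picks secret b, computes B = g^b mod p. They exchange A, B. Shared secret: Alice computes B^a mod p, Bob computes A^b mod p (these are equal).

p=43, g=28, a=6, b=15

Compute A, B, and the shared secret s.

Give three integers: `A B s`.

Answer: 11 39 11

Derivation:
A = 28^6 mod 43  (bits of 6 = 110)
  bit 0 = 1: r = r^2 * 28 mod 43 = 1^2 * 28 = 1*28 = 28
  bit 1 = 1: r = r^2 * 28 mod 43 = 28^2 * 28 = 10*28 = 22
  bit 2 = 0: r = r^2 mod 43 = 22^2 = 11
  -> A = 11
B = 28^15 mod 43  (bits of 15 = 1111)
  bit 0 = 1: r = r^2 * 28 mod 43 = 1^2 * 28 = 1*28 = 28
  bit 1 = 1: r = r^2 * 28 mod 43 = 28^2 * 28 = 10*28 = 22
  bit 2 = 1: r = r^2 * 28 mod 43 = 22^2 * 28 = 11*28 = 7
  bit 3 = 1: r = r^2 * 28 mod 43 = 7^2 * 28 = 6*28 = 39
  -> B = 39
s = B^a = 39^6 mod 43  (bits of 6 = 110)
  bit 0 = 1: r = r^2 * 39 mod 43 = 1^2 * 39 = 1*39 = 39
  bit 1 = 1: r = r^2 * 39 mod 43 = 39^2 * 39 = 16*39 = 22
  bit 2 = 0: r = r^2 mod 43 = 22^2 = 11
  -> s = B^a = 11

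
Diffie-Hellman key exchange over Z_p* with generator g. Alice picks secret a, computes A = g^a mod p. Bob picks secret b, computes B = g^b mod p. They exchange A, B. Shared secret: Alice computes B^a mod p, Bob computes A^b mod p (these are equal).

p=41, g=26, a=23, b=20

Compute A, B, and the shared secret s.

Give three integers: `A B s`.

A = 26^23 mod 41  (bits of 23 = 10111)
  bit 0 = 1: r = r^2 * 26 mod 41 = 1^2 * 26 = 1*26 = 26
  bit 1 = 0: r = r^2 mod 41 = 26^2 = 20
  bit 2 = 1: r = r^2 * 26 mod 41 = 20^2 * 26 = 31*26 = 27
  bit 3 = 1: r = r^2 * 26 mod 41 = 27^2 * 26 = 32*26 = 12
  bit 4 = 1: r = r^2 * 26 mod 41 = 12^2 * 26 = 21*26 = 13
  -> A = 13
B = 26^20 mod 41  (bits of 20 = 10100)
  bit 0 = 1: r = r^2 * 26 mod 41 = 1^2 * 26 = 1*26 = 26
  bit 1 = 0: r = r^2 mod 41 = 26^2 = 20
  bit 2 = 1: r = r^2 * 26 mod 41 = 20^2 * 26 = 31*26 = 27
  bit 3 = 0: r = r^2 mod 41 = 27^2 = 32
  bit 4 = 0: r = r^2 mod 41 = 32^2 = 40
  -> B = 40
s = B^a = 40^23 mod 41  (bits of 23 = 10111)
  bit 0 = 1: r = r^2 * 40 mod 41 = 1^2 * 40 = 1*40 = 40
  bit 1 = 0: r = r^2 mod 41 = 40^2 = 1
  bit 2 = 1: r = r^2 * 40 mod 41 = 1^2 * 40 = 1*40 = 40
  bit 3 = 1: r = r^2 * 40 mod 41 = 40^2 * 40 = 1*40 = 40
  bit 4 = 1: r = r^2 * 40 mod 41 = 40^2 * 40 = 1*40 = 40
  -> s = B^a = 40

Answer: 13 40 40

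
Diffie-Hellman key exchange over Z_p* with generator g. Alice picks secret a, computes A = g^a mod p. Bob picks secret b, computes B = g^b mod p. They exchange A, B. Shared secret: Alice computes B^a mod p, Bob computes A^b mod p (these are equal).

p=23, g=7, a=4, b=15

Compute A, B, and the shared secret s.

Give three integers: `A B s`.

A = 7^4 mod 23  (bits of 4 = 100)
  bit 0 = 1: r = r^2 * 7 mod 23 = 1^2 * 7 = 1*7 = 7
  bit 1 = 0: r = r^2 mod 23 = 7^2 = 3
  bit 2 = 0: r = r^2 mod 23 = 3^2 = 9
  -> A = 9
B = 7^15 mod 23  (bits of 15 = 1111)
  bit 0 = 1: r = r^2 * 7 mod 23 = 1^2 * 7 = 1*7 = 7
  bit 1 = 1: r = r^2 * 7 mod 23 = 7^2 * 7 = 3*7 = 21
  bit 2 = 1: r = r^2 * 7 mod 23 = 21^2 * 7 = 4*7 = 5
  bit 3 = 1: r = r^2 * 7 mod 23 = 5^2 * 7 = 2*7 = 14
  -> B = 14
s = B^a = 14^4 mod 23  (bits of 4 = 100)
  bit 0 = 1: r = r^2 * 14 mod 23 = 1^2 * 14 = 1*14 = 14
  bit 1 = 0: r = r^2 mod 23 = 14^2 = 12
  bit 2 = 0: r = r^2 mod 23 = 12^2 = 6
  -> s = B^a = 6

Answer: 9 14 6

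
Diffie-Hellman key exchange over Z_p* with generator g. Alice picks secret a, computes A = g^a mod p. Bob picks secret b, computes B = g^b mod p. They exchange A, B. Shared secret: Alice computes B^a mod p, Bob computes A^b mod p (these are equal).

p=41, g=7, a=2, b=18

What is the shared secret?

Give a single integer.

A = 7^2 mod 41  (bits of 2 = 10)
  bit 0 = 1: r = r^2 * 7 mod 41 = 1^2 * 7 = 1*7 = 7
  bit 1 = 0: r = r^2 mod 41 = 7^2 = 8
  -> A = 8
B = 7^18 mod 41  (bits of 18 = 10010)
  bit 0 = 1: r = r^2 * 7 mod 41 = 1^2 * 7 = 1*7 = 7
  bit 1 = 0: r = r^2 mod 41 = 7^2 = 8
  bit 2 = 0: r = r^2 mod 41 = 8^2 = 23
  bit 3 = 1: r = r^2 * 7 mod 41 = 23^2 * 7 = 37*7 = 13
  bit 4 = 0: r = r^2 mod 41 = 13^2 = 5
  -> B = 5
s = B^a = 5^2 mod 41  (bits of 2 = 10)
  bit 0 = 1: r = r^2 * 5 mod 41 = 1^2 * 5 = 1*5 = 5
  bit 1 = 0: r = r^2 mod 41 = 5^2 = 25
  -> s = B^a = 25

Answer: 25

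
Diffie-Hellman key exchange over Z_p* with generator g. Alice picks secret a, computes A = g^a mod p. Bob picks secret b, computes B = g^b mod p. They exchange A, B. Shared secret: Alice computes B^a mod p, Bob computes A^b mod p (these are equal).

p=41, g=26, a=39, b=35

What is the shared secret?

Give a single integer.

Answer: 27

Derivation:
A = 26^39 mod 41  (bits of 39 = 100111)
  bit 0 = 1: r = r^2 * 26 mod 41 = 1^2 * 26 = 1*26 = 26
  bit 1 = 0: r = r^2 mod 41 = 26^2 = 20
  bit 2 = 0: r = r^2 mod 41 = 20^2 = 31
  bit 3 = 1: r = r^2 * 26 mod 41 = 31^2 * 26 = 18*26 = 17
  bit 4 = 1: r = r^2 * 26 mod 41 = 17^2 * 26 = 2*26 = 11
  bit 5 = 1: r = r^2 * 26 mod 41 = 11^2 * 26 = 39*26 = 30
  -> A = 30
B = 26^35 mod 41  (bits of 35 = 100011)
  bit 0 = 1: r = r^2 * 26 mod 41 = 1^2 * 26 = 1*26 = 26
  bit 1 = 0: r = r^2 mod 41 = 26^2 = 20
  bit 2 = 0: r = r^2 mod 41 = 20^2 = 31
  bit 3 = 0: r = r^2 mod 41 = 31^2 = 18
  bit 4 = 1: r = r^2 * 26 mod 41 = 18^2 * 26 = 37*26 = 19
  bit 5 = 1: r = r^2 * 26 mod 41 = 19^2 * 26 = 33*26 = 38
  -> B = 38
s = B^a = 38^39 mod 41  (bits of 39 = 100111)
  bit 0 = 1: r = r^2 * 38 mod 41 = 1^2 * 38 = 1*38 = 38
  bit 1 = 0: r = r^2 mod 41 = 38^2 = 9
  bit 2 = 0: r = r^2 mod 41 = 9^2 = 40
  bit 3 = 1: r = r^2 * 38 mod 41 = 40^2 * 38 = 1*38 = 38
  bit 4 = 1: r = r^2 * 38 mod 41 = 38^2 * 38 = 9*38 = 14
  bit 5 = 1: r = r^2 * 38 mod 41 = 14^2 * 38 = 32*38 = 27
  -> s = B^a = 27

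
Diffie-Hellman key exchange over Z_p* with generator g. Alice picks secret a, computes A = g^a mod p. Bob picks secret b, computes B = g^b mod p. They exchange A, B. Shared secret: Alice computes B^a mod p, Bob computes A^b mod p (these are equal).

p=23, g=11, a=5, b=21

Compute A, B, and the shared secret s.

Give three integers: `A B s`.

Answer: 5 21 14

Derivation:
A = 11^5 mod 23  (bits of 5 = 101)
  bit 0 = 1: r = r^2 * 11 mod 23 = 1^2 * 11 = 1*11 = 11
  bit 1 = 0: r = r^2 mod 23 = 11^2 = 6
  bit 2 = 1: r = r^2 * 11 mod 23 = 6^2 * 11 = 13*11 = 5
  -> A = 5
B = 11^21 mod 23  (bits of 21 = 10101)
  bit 0 = 1: r = r^2 * 11 mod 23 = 1^2 * 11 = 1*11 = 11
  bit 1 = 0: r = r^2 mod 23 = 11^2 = 6
  bit 2 = 1: r = r^2 * 11 mod 23 = 6^2 * 11 = 13*11 = 5
  bit 3 = 0: r = r^2 mod 23 = 5^2 = 2
  bit 4 = 1: r = r^2 * 11 mod 23 = 2^2 * 11 = 4*11 = 21
  -> B = 21
s = B^a = 21^5 mod 23  (bits of 5 = 101)
  bit 0 = 1: r = r^2 * 21 mod 23 = 1^2 * 21 = 1*21 = 21
  bit 1 = 0: r = r^2 mod 23 = 21^2 = 4
  bit 2 = 1: r = r^2 * 21 mod 23 = 4^2 * 21 = 16*21 = 14
  -> s = B^a = 14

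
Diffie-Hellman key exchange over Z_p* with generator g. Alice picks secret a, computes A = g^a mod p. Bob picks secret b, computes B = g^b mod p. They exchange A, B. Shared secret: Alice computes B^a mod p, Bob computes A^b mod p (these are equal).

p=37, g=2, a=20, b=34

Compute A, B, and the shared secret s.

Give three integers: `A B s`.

A = 2^20 mod 37  (bits of 20 = 10100)
  bit 0 = 1: r = r^2 * 2 mod 37 = 1^2 * 2 = 1*2 = 2
  bit 1 = 0: r = r^2 mod 37 = 2^2 = 4
  bit 2 = 1: r = r^2 * 2 mod 37 = 4^2 * 2 = 16*2 = 32
  bit 3 = 0: r = r^2 mod 37 = 32^2 = 25
  bit 4 = 0: r = r^2 mod 37 = 25^2 = 33
  -> A = 33
B = 2^34 mod 37  (bits of 34 = 100010)
  bit 0 = 1: r = r^2 * 2 mod 37 = 1^2 * 2 = 1*2 = 2
  bit 1 = 0: r = r^2 mod 37 = 2^2 = 4
  bit 2 = 0: r = r^2 mod 37 = 4^2 = 16
  bit 3 = 0: r = r^2 mod 37 = 16^2 = 34
  bit 4 = 1: r = r^2 * 2 mod 37 = 34^2 * 2 = 9*2 = 18
  bit 5 = 0: r = r^2 mod 37 = 18^2 = 28
  -> B = 28
s = B^a = 28^20 mod 37  (bits of 20 = 10100)
  bit 0 = 1: r = r^2 * 28 mod 37 = 1^2 * 28 = 1*28 = 28
  bit 1 = 0: r = r^2 mod 37 = 28^2 = 7
  bit 2 = 1: r = r^2 * 28 mod 37 = 7^2 * 28 = 12*28 = 3
  bit 3 = 0: r = r^2 mod 37 = 3^2 = 9
  bit 4 = 0: r = r^2 mod 37 = 9^2 = 7
  -> s = B^a = 7

Answer: 33 28 7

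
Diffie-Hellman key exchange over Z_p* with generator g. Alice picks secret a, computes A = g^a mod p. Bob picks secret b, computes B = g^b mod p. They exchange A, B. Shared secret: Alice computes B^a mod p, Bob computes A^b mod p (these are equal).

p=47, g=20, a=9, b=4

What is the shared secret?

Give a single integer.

A = 20^9 mod 47  (bits of 9 = 1001)
  bit 0 = 1: r = r^2 * 20 mod 47 = 1^2 * 20 = 1*20 = 20
  bit 1 = 0: r = r^2 mod 47 = 20^2 = 24
  bit 2 = 0: r = r^2 mod 47 = 24^2 = 12
  bit 3 = 1: r = r^2 * 20 mod 47 = 12^2 * 20 = 3*20 = 13
  -> A = 13
B = 20^4 mod 47  (bits of 4 = 100)
  bit 0 = 1: r = r^2 * 20 mod 47 = 1^2 * 20 = 1*20 = 20
  bit 1 = 0: r = r^2 mod 47 = 20^2 = 24
  bit 2 = 0: r = r^2 mod 47 = 24^2 = 12
  -> B = 12
s = B^a = 12^9 mod 47  (bits of 9 = 1001)
  bit 0 = 1: r = r^2 * 12 mod 47 = 1^2 * 12 = 1*12 = 12
  bit 1 = 0: r = r^2 mod 47 = 12^2 = 3
  bit 2 = 0: r = r^2 mod 47 = 3^2 = 9
  bit 3 = 1: r = r^2 * 12 mod 47 = 9^2 * 12 = 34*12 = 32
  -> s = B^a = 32

Answer: 32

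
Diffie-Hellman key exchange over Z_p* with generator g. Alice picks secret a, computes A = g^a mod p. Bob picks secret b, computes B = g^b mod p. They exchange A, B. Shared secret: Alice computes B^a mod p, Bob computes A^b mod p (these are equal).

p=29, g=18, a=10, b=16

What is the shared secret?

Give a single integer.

Answer: 20

Derivation:
A = 18^10 mod 29  (bits of 10 = 1010)
  bit 0 = 1: r = r^2 * 18 mod 29 = 1^2 * 18 = 1*18 = 18
  bit 1 = 0: r = r^2 mod 29 = 18^2 = 5
  bit 2 = 1: r = r^2 * 18 mod 29 = 5^2 * 18 = 25*18 = 15
  bit 3 = 0: r = r^2 mod 29 = 15^2 = 22
  -> A = 22
B = 18^16 mod 29  (bits of 16 = 10000)
  bit 0 = 1: r = r^2 * 18 mod 29 = 1^2 * 18 = 1*18 = 18
  bit 1 = 0: r = r^2 mod 29 = 18^2 = 5
  bit 2 = 0: r = r^2 mod 29 = 5^2 = 25
  bit 3 = 0: r = r^2 mod 29 = 25^2 = 16
  bit 4 = 0: r = r^2 mod 29 = 16^2 = 24
  -> B = 24
s = B^a = 24^10 mod 29  (bits of 10 = 1010)
  bit 0 = 1: r = r^2 * 24 mod 29 = 1^2 * 24 = 1*24 = 24
  bit 1 = 0: r = r^2 mod 29 = 24^2 = 25
  bit 2 = 1: r = r^2 * 24 mod 29 = 25^2 * 24 = 16*24 = 7
  bit 3 = 0: r = r^2 mod 29 = 7^2 = 20
  -> s = B^a = 20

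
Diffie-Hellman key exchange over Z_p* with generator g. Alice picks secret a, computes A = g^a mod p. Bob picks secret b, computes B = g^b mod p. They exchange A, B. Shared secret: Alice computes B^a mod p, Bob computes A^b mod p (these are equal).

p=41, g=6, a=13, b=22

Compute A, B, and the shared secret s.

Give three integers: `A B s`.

Answer: 24 5 39

Derivation:
A = 6^13 mod 41  (bits of 13 = 1101)
  bit 0 = 1: r = r^2 * 6 mod 41 = 1^2 * 6 = 1*6 = 6
  bit 1 = 1: r = r^2 * 6 mod 41 = 6^2 * 6 = 36*6 = 11
  bit 2 = 0: r = r^2 mod 41 = 11^2 = 39
  bit 3 = 1: r = r^2 * 6 mod 41 = 39^2 * 6 = 4*6 = 24
  -> A = 24
B = 6^22 mod 41  (bits of 22 = 10110)
  bit 0 = 1: r = r^2 * 6 mod 41 = 1^2 * 6 = 1*6 = 6
  bit 1 = 0: r = r^2 mod 41 = 6^2 = 36
  bit 2 = 1: r = r^2 * 6 mod 41 = 36^2 * 6 = 25*6 = 27
  bit 3 = 1: r = r^2 * 6 mod 41 = 27^2 * 6 = 32*6 = 28
  bit 4 = 0: r = r^2 mod 41 = 28^2 = 5
  -> B = 5
s = B^a = 5^13 mod 41  (bits of 13 = 1101)
  bit 0 = 1: r = r^2 * 5 mod 41 = 1^2 * 5 = 1*5 = 5
  bit 1 = 1: r = r^2 * 5 mod 41 = 5^2 * 5 = 25*5 = 2
  bit 2 = 0: r = r^2 mod 41 = 2^2 = 4
  bit 3 = 1: r = r^2 * 5 mod 41 = 4^2 * 5 = 16*5 = 39
  -> s = B^a = 39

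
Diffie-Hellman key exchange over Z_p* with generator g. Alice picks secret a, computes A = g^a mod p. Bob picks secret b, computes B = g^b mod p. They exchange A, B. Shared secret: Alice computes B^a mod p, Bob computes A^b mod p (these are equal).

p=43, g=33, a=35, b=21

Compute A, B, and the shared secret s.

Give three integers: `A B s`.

Answer: 7 42 42

Derivation:
A = 33^35 mod 43  (bits of 35 = 100011)
  bit 0 = 1: r = r^2 * 33 mod 43 = 1^2 * 33 = 1*33 = 33
  bit 1 = 0: r = r^2 mod 43 = 33^2 = 14
  bit 2 = 0: r = r^2 mod 43 = 14^2 = 24
  bit 3 = 0: r = r^2 mod 43 = 24^2 = 17
  bit 4 = 1: r = r^2 * 33 mod 43 = 17^2 * 33 = 31*33 = 34
  bit 5 = 1: r = r^2 * 33 mod 43 = 34^2 * 33 = 38*33 = 7
  -> A = 7
B = 33^21 mod 43  (bits of 21 = 10101)
  bit 0 = 1: r = r^2 * 33 mod 43 = 1^2 * 33 = 1*33 = 33
  bit 1 = 0: r = r^2 mod 43 = 33^2 = 14
  bit 2 = 1: r = r^2 * 33 mod 43 = 14^2 * 33 = 24*33 = 18
  bit 3 = 0: r = r^2 mod 43 = 18^2 = 23
  bit 4 = 1: r = r^2 * 33 mod 43 = 23^2 * 33 = 13*33 = 42
  -> B = 42
s = B^a = 42^35 mod 43  (bits of 35 = 100011)
  bit 0 = 1: r = r^2 * 42 mod 43 = 1^2 * 42 = 1*42 = 42
  bit 1 = 0: r = r^2 mod 43 = 42^2 = 1
  bit 2 = 0: r = r^2 mod 43 = 1^2 = 1
  bit 3 = 0: r = r^2 mod 43 = 1^2 = 1
  bit 4 = 1: r = r^2 * 42 mod 43 = 1^2 * 42 = 1*42 = 42
  bit 5 = 1: r = r^2 * 42 mod 43 = 42^2 * 42 = 1*42 = 42
  -> s = B^a = 42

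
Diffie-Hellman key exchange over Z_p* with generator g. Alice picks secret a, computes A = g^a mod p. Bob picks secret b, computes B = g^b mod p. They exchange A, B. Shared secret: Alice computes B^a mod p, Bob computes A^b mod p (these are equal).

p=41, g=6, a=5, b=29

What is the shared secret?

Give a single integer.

Answer: 14

Derivation:
A = 6^5 mod 41  (bits of 5 = 101)
  bit 0 = 1: r = r^2 * 6 mod 41 = 1^2 * 6 = 1*6 = 6
  bit 1 = 0: r = r^2 mod 41 = 6^2 = 36
  bit 2 = 1: r = r^2 * 6 mod 41 = 36^2 * 6 = 25*6 = 27
  -> A = 27
B = 6^29 mod 41  (bits of 29 = 11101)
  bit 0 = 1: r = r^2 * 6 mod 41 = 1^2 * 6 = 1*6 = 6
  bit 1 = 1: r = r^2 * 6 mod 41 = 6^2 * 6 = 36*6 = 11
  bit 2 = 1: r = r^2 * 6 mod 41 = 11^2 * 6 = 39*6 = 29
  bit 3 = 0: r = r^2 mod 41 = 29^2 = 21
  bit 4 = 1: r = r^2 * 6 mod 41 = 21^2 * 6 = 31*6 = 22
  -> B = 22
s = B^a = 22^5 mod 41  (bits of 5 = 101)
  bit 0 = 1: r = r^2 * 22 mod 41 = 1^2 * 22 = 1*22 = 22
  bit 1 = 0: r = r^2 mod 41 = 22^2 = 33
  bit 2 = 1: r = r^2 * 22 mod 41 = 33^2 * 22 = 23*22 = 14
  -> s = B^a = 14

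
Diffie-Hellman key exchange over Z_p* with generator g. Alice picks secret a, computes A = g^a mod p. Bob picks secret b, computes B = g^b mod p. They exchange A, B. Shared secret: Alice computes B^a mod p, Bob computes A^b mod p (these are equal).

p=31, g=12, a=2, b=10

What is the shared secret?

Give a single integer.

Answer: 5

Derivation:
A = 12^2 mod 31  (bits of 2 = 10)
  bit 0 = 1: r = r^2 * 12 mod 31 = 1^2 * 12 = 1*12 = 12
  bit 1 = 0: r = r^2 mod 31 = 12^2 = 20
  -> A = 20
B = 12^10 mod 31  (bits of 10 = 1010)
  bit 0 = 1: r = r^2 * 12 mod 31 = 1^2 * 12 = 1*12 = 12
  bit 1 = 0: r = r^2 mod 31 = 12^2 = 20
  bit 2 = 1: r = r^2 * 12 mod 31 = 20^2 * 12 = 28*12 = 26
  bit 3 = 0: r = r^2 mod 31 = 26^2 = 25
  -> B = 25
s = B^a = 25^2 mod 31  (bits of 2 = 10)
  bit 0 = 1: r = r^2 * 25 mod 31 = 1^2 * 25 = 1*25 = 25
  bit 1 = 0: r = r^2 mod 31 = 25^2 = 5
  -> s = B^a = 5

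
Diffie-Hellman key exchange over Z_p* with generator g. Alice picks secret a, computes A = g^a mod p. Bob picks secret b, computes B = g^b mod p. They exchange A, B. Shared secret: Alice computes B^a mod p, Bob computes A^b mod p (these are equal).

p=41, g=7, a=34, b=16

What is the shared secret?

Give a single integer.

A = 7^34 mod 41  (bits of 34 = 100010)
  bit 0 = 1: r = r^2 * 7 mod 41 = 1^2 * 7 = 1*7 = 7
  bit 1 = 0: r = r^2 mod 41 = 7^2 = 8
  bit 2 = 0: r = r^2 mod 41 = 8^2 = 23
  bit 3 = 0: r = r^2 mod 41 = 23^2 = 37
  bit 4 = 1: r = r^2 * 7 mod 41 = 37^2 * 7 = 16*7 = 30
  bit 5 = 0: r = r^2 mod 41 = 30^2 = 39
  -> A = 39
B = 7^16 mod 41  (bits of 16 = 10000)
  bit 0 = 1: r = r^2 * 7 mod 41 = 1^2 * 7 = 1*7 = 7
  bit 1 = 0: r = r^2 mod 41 = 7^2 = 8
  bit 2 = 0: r = r^2 mod 41 = 8^2 = 23
  bit 3 = 0: r = r^2 mod 41 = 23^2 = 37
  bit 4 = 0: r = r^2 mod 41 = 37^2 = 16
  -> B = 16
s = B^a = 16^34 mod 41  (bits of 34 = 100010)
  bit 0 = 1: r = r^2 * 16 mod 41 = 1^2 * 16 = 1*16 = 16
  bit 1 = 0: r = r^2 mod 41 = 16^2 = 10
  bit 2 = 0: r = r^2 mod 41 = 10^2 = 18
  bit 3 = 0: r = r^2 mod 41 = 18^2 = 37
  bit 4 = 1: r = r^2 * 16 mod 41 = 37^2 * 16 = 16*16 = 10
  bit 5 = 0: r = r^2 mod 41 = 10^2 = 18
  -> s = B^a = 18

Answer: 18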